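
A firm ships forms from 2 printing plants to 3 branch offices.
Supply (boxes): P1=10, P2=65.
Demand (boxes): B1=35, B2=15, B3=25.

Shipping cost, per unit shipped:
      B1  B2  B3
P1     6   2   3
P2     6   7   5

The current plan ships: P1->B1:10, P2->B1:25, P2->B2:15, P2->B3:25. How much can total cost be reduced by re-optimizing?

50

Current plan cost = 10·6 + 25·6 + 15·7 + 25·5 = 440.
Optimal plan:
  P1–B2: 10 × 2 = 20
  P2–B1: 35 × 6 = 210
  P2–B2: 5 × 7 = 35
  P2–B3: 25 × 5 = 125
Optimal cost = 390.
Saving = 440 − 390 = 50.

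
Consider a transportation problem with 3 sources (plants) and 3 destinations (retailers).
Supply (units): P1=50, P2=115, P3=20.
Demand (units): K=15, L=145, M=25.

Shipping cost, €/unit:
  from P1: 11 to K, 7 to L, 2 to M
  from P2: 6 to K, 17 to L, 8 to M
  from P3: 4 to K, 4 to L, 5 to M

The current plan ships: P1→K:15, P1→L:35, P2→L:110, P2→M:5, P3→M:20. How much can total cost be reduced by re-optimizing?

Current plan cost = 15·11 + 35·7 + 110·17 + 5·8 + 20·5 = €2420.
Optimal plan:
  P1→L: 50 × €7 = €350
  P2→K: 15 × €6 = €90
  P2→L: 75 × €17 = €1275
  P2→M: 25 × €8 = €200
  P3→L: 20 × €4 = €80
Optimal cost = €1995.
Saving = 2420 − 1995 = €425.

425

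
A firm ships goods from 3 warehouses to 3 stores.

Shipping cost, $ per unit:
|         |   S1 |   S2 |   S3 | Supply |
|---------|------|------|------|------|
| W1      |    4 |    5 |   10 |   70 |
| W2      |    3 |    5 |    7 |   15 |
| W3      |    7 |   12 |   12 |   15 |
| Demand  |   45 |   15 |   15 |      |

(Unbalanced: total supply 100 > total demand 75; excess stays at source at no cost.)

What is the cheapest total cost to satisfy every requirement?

360

Optimal allocation:
  W1->S1: 45 units
  W1->S2: 15 units
  W2->S3: 15 units
Total cost = $360.
(Supply check: W1 ships 60; W2 ships 15; W3 ships 0.)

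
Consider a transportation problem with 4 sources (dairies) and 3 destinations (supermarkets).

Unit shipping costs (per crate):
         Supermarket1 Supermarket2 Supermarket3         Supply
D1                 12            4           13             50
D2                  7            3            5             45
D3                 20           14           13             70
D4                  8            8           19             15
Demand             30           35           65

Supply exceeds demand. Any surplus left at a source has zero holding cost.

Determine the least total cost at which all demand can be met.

Optimal allocation:
  D1→Supermarket1: 15 × 12 = 180
  D1→Supermarket2: 35 × 4 = 140
  D2→Supermarket3: 45 × 5 = 225
  D3→Supermarket3: 20 × 13 = 260
  D4→Supermarket1: 15 × 8 = 120
Total = 180 + 140 + 225 + 260 + 120 = 925.
(Supply check: D1 ships 50; D2 ships 45; D3 ships 20; D4 ships 15.)

925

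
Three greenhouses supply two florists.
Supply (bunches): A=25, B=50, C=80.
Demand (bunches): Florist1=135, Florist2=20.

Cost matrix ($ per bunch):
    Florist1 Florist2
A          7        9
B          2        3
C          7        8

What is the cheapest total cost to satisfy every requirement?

Optimal allocation:
  A->Florist1: 25 × $7 = $175
  B->Florist1: 50 × $2 = $100
  C->Florist1: 60 × $7 = $420
  C->Florist2: 20 × $8 = $160
Total = 175 + 100 + 420 + 160 = $855.

855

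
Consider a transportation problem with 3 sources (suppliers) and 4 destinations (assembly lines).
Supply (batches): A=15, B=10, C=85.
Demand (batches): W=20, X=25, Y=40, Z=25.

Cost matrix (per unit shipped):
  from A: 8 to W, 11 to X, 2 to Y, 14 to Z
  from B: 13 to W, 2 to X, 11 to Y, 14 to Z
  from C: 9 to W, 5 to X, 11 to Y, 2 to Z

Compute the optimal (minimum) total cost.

One minimum-cost allocation:
  A->Y: 15 × 2 = 30
  B->X: 10 × 2 = 20
  C->W: 20 × 9 = 180
  C->X: 15 × 5 = 75
  C->Y: 25 × 11 = 275
  C->Z: 25 × 2 = 50
Total = 30 + 20 + 180 + 75 + 275 + 50 = 630.

630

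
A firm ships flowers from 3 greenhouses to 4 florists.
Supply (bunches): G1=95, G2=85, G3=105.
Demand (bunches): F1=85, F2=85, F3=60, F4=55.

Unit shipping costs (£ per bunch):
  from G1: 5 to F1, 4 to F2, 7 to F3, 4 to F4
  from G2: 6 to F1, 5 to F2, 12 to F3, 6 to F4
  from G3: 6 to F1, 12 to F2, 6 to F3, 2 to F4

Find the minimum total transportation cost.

1330

An optimal shipping plan:
  G1–F2: 85 × £4 = £340
  G1–F3: 10 × £7 = £70
  G2–F1: 85 × £6 = £510
  G3–F3: 50 × £6 = £300
  G3–F4: 55 × £2 = £110
Total = 340 + 70 + 510 + 300 + 110 = £1330.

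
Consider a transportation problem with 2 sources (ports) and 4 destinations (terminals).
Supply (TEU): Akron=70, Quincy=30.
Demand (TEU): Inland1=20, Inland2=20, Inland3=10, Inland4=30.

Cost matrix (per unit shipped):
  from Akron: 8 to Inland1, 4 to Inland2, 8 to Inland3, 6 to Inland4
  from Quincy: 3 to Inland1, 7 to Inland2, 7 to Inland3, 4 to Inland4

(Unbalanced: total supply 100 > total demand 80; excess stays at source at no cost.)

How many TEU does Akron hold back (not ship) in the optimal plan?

An optimal plan:
  Akron→Inland2: 20 × 4 = 80
  Akron→Inland3: 10 × 8 = 80
  Akron→Inland4: 20 × 6 = 120
  Quincy→Inland1: 20 × 3 = 60
  Quincy→Inland4: 10 × 4 = 40
Total cost = 380.
Akron ships 50 of its 70, leaving 20.

20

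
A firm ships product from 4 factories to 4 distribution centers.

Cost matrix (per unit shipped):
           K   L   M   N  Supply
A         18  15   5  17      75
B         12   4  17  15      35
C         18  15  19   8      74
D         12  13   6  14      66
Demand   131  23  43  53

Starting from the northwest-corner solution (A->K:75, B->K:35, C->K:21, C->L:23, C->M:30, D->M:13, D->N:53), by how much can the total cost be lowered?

Current plan cost = 75·18 + 35·12 + 21·18 + 23·15 + 30·19 + 13·6 + 53·14 = 3883.
Optimal plan:
  A->K: 32 × 18 = 576
  A->M: 43 × 5 = 215
  B->K: 12 × 12 = 144
  B->L: 23 × 4 = 92
  C->K: 21 × 18 = 378
  C->N: 53 × 8 = 424
  D->K: 66 × 12 = 792
Optimal cost = 2621.
Saving = 3883 − 2621 = 1262.

1262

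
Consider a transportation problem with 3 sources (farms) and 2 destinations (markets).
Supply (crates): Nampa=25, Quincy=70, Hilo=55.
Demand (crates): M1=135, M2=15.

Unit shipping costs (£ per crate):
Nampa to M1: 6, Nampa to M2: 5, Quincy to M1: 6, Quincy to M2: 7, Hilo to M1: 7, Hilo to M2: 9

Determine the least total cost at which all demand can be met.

One minimum-cost allocation:
  Nampa to M1: 10 × £6 = £60
  Nampa to M2: 15 × £5 = £75
  Quincy to M1: 70 × £6 = £420
  Hilo to M1: 55 × £7 = £385
Total = 60 + 75 + 420 + 385 = £940.

940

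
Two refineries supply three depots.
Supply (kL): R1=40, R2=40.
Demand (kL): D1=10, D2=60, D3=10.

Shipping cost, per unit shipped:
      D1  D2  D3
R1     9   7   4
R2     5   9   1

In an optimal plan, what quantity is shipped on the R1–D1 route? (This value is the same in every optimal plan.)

0

The minimum-cost plan:
  R1 to D2: 40 × 7 = 280
  R2 to D1: 10 × 5 = 50
  R2 to D2: 20 × 9 = 180
  R2 to D3: 10 × 1 = 10
Total cost = 520.
The route R1→D1 is not used.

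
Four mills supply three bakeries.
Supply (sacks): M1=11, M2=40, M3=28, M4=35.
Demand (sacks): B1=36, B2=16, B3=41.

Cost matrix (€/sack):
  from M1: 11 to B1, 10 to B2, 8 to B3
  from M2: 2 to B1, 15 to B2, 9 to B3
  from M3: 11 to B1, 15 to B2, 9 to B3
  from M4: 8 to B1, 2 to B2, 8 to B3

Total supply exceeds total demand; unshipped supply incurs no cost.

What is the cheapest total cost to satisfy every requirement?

An optimal shipping plan:
  M1 to B3: 11 × €8 = €88
  M2 to B1: 36 × €2 = €72
  M3 to B3: 11 × €9 = €99
  M4 to B2: 16 × €2 = €32
  M4 to B3: 19 × €8 = €152
Total = 88 + 72 + 99 + 32 + 152 = €443.
(Supply check: M1 ships 11; M2 ships 36; M3 ships 11; M4 ships 35.)

443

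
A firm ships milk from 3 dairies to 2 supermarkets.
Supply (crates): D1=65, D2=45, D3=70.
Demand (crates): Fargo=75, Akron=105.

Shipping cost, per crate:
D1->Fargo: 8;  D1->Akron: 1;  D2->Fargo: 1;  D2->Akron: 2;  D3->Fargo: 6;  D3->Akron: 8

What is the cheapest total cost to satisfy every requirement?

An optimal shipping plan:
  D1→Akron: 65 × 1 = 65
  D2→Fargo: 5 × 1 = 5
  D2→Akron: 40 × 2 = 80
  D3→Fargo: 70 × 6 = 420
Total = 65 + 5 + 80 + 420 = 570.

570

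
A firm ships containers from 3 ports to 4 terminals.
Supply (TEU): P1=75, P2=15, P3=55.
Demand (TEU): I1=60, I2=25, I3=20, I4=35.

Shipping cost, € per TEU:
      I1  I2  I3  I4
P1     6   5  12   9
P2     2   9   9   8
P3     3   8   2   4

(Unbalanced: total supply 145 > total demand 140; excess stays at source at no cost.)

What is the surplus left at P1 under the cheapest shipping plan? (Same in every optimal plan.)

An optimal plan:
  P1–I1: 45 × €6 = €270
  P1–I2: 25 × €5 = €125
  P2–I1: 15 × €2 = €30
  P3–I3: 20 × €2 = €40
  P3–I4: 35 × €4 = €140
Total cost = €605.
P1 ships 70 of its 75, leaving 5.

5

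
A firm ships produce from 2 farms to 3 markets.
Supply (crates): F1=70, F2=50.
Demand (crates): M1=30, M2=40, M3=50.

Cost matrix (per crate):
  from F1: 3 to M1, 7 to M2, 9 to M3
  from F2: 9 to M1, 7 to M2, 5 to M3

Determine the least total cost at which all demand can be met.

620

Optimal allocation:
  F1→M1: 30 × 3 = 90
  F1→M2: 40 × 7 = 280
  F2→M3: 50 × 5 = 250
Total = 90 + 280 + 250 = 620.
(Supply check: F1 ships 70; F2 ships 50.)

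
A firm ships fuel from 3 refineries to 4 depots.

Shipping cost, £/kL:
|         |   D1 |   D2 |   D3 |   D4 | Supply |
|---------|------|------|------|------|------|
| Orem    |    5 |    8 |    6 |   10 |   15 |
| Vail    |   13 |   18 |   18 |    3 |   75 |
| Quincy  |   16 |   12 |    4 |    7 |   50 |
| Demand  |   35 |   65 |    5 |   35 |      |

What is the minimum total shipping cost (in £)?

1330

Optimal allocation:
  Orem to D2: 15 kL
  Vail to D1: 35 kL
  Vail to D2: 5 kL
  Vail to D4: 35 kL
  Quincy to D2: 45 kL
  Quincy to D3: 5 kL
Total cost = £1330.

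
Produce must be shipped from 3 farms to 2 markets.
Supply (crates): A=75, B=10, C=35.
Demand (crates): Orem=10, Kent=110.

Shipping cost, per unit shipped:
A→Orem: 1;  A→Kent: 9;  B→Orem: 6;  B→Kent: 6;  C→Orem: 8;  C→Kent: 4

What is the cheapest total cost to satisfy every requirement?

795

One minimum-cost allocation:
  A->Orem: 10 crates
  A->Kent: 65 crates
  B->Kent: 10 crates
  C->Kent: 35 crates
Total cost = 795.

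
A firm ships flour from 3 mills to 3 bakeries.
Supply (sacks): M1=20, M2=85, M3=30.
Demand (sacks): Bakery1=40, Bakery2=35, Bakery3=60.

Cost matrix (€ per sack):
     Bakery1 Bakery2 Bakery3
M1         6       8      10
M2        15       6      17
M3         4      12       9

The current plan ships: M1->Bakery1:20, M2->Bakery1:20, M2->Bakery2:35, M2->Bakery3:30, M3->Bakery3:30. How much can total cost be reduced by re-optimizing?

70

Current plan cost = 20·6 + 20·15 + 35·6 + 30·17 + 30·9 = €1410.
Optimal plan:
  M1→Bakery1: 10 × €6 = €60
  M1→Bakery3: 10 × €10 = €100
  M2→Bakery2: 35 × €6 = €210
  M2→Bakery3: 50 × €17 = €850
  M3→Bakery1: 30 × €4 = €120
Optimal cost = €1340.
Saving = 1410 − 1340 = €70.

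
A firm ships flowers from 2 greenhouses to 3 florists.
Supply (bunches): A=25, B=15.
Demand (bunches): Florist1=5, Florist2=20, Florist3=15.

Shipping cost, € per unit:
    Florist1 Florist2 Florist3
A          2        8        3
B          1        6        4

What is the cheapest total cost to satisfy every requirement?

185

Optimal allocation:
  A–Florist1: 5 × €2 = €10
  A–Florist2: 5 × €8 = €40
  A–Florist3: 15 × €3 = €45
  B–Florist2: 15 × €6 = €90
Total = 10 + 40 + 45 + 90 = €185.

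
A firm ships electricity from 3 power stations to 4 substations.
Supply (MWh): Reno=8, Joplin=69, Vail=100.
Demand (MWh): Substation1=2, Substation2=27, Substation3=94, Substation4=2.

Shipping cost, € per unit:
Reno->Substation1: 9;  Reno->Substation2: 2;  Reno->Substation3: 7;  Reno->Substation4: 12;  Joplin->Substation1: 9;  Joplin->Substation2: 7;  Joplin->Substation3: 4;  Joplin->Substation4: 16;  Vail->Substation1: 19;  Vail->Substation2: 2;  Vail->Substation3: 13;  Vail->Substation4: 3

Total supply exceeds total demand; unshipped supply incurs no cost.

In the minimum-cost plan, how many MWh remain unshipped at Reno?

0

An optimal plan:
  Reno→Substation1: 2 × €9 = €18
  Reno→Substation3: 6 × €7 = €42
  Joplin→Substation3: 69 × €4 = €276
  Vail→Substation2: 27 × €2 = €54
  Vail→Substation3: 19 × €13 = €247
  Vail→Substation4: 2 × €3 = €6
Total cost = €643.
Reno ships 8 of its 8, leaving 0.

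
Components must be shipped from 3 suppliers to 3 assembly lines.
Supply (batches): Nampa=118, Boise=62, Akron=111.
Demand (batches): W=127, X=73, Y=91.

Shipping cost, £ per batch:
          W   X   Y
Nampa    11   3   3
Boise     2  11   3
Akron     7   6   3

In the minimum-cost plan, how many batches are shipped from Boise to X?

0

The minimum-cost plan:
  Nampa→X: 73 × £3 = £219
  Nampa→Y: 45 × £3 = £135
  Boise→W: 62 × £2 = £124
  Akron→W: 65 × £7 = £455
  Akron→Y: 46 × £3 = £138
Total cost = £1071.
The route Boise→X is not used.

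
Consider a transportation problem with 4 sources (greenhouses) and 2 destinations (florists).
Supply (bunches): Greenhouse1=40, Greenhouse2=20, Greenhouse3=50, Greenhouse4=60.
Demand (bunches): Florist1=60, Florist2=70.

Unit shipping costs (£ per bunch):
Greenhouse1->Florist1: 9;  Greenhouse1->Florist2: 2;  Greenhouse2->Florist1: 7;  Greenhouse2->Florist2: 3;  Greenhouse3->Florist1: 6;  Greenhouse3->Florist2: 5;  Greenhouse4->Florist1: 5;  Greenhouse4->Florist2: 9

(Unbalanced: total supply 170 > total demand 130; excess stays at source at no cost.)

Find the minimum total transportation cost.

490

A cheapest plan:
  Greenhouse1–Florist2: 40 × £2 = £80
  Greenhouse2–Florist2: 20 × £3 = £60
  Greenhouse3–Florist2: 10 × £5 = £50
  Greenhouse4–Florist1: 60 × £5 = £300
Total = 80 + 60 + 50 + 300 = £490.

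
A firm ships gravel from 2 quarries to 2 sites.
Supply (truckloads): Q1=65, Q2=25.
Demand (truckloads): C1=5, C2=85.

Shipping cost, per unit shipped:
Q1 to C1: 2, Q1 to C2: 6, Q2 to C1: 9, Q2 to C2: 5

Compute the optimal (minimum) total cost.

495

One minimum-cost allocation:
  Q1 to C1: 5 truckloads
  Q1 to C2: 60 truckloads
  Q2 to C2: 25 truckloads
Total cost = 495.
(Supply check: Q1 ships 65; Q2 ships 25.)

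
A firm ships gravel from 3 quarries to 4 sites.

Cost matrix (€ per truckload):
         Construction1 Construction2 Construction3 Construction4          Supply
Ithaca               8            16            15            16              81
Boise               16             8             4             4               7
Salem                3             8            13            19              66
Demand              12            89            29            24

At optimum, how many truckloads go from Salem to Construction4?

The minimum-cost plan:
  Ithaca->Construction1: 12 × €8 = €96
  Ithaca->Construction2: 23 × €16 = €368
  Ithaca->Construction3: 29 × €15 = €435
  Ithaca->Construction4: 17 × €16 = €272
  Boise->Construction4: 7 × €4 = €28
  Salem->Construction2: 66 × €8 = €528
Total cost = €1727.
The route Salem→Construction4 is not used.

0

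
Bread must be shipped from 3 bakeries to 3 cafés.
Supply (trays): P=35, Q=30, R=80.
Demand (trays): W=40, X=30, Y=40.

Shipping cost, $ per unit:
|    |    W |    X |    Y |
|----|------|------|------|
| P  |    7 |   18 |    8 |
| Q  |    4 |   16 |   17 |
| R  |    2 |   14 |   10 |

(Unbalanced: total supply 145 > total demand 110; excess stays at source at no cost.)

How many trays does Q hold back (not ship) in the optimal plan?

An optimal plan:
  P to Y: 35 × $8 = $280
  R to W: 40 × $2 = $80
  R to X: 30 × $14 = $420
  R to Y: 5 × $10 = $50
Total cost = $830.
Q ships 0 of its 30, leaving 30.

30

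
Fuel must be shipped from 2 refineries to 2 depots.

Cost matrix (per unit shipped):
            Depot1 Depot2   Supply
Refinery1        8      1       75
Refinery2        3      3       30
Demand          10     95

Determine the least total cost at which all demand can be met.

Optimal allocation:
  Refinery1 to Depot2: 75 × 1 = 75
  Refinery2 to Depot1: 10 × 3 = 30
  Refinery2 to Depot2: 20 × 3 = 60
Total = 75 + 30 + 60 = 165.
(Supply check: Refinery1 ships 75; Refinery2 ships 30.)

165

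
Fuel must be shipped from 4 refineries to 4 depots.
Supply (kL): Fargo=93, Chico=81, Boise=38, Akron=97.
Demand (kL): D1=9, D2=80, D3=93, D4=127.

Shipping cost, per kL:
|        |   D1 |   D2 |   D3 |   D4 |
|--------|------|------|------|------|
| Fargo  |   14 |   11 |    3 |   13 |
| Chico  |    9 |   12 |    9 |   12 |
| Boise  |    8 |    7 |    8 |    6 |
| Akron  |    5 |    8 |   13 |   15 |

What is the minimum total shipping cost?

2284

One minimum-cost allocation:
  Fargo to D3: 93 kL
  Chico to D4: 81 kL
  Boise to D4: 38 kL
  Akron to D1: 9 kL
  Akron to D2: 80 kL
  Akron to D4: 8 kL
Total cost = 2284.
(Supply check: Fargo ships 93; Chico ships 81; Boise ships 38; Akron ships 97.)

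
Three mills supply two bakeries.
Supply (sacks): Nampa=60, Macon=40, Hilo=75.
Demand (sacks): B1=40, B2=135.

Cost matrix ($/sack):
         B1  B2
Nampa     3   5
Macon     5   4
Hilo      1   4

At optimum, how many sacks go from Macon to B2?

40

Solving gives:
  Nampa–B2: 60 × $5 = $300
  Macon–B2: 40 × $4 = $160
  Hilo–B1: 40 × $1 = $40
  Hilo–B2: 35 × $4 = $140
Total cost = $640.
So Macon→B2 carries 40 sacks.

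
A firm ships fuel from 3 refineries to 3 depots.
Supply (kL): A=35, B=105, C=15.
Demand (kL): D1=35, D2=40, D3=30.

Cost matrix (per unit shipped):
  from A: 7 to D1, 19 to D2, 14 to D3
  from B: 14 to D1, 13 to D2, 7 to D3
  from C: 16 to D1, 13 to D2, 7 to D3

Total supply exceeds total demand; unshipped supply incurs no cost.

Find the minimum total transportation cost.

Optimal allocation:
  A->D1: 35 kL
  B->D2: 40 kL
  B->D3: 30 kL
Total cost = 975.
(Supply check: A ships 35; B ships 70; C ships 0.)

975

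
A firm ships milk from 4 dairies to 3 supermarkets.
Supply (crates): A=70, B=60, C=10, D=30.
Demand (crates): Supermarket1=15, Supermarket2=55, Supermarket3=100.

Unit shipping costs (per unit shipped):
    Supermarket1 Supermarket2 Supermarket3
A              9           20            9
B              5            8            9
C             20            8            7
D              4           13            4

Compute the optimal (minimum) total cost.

1265

Optimal allocation:
  A→Supermarket3: 70 × 9 = 630
  B→Supermarket1: 15 × 5 = 75
  B→Supermarket2: 45 × 8 = 360
  C→Supermarket2: 10 × 8 = 80
  D→Supermarket3: 30 × 4 = 120
Total = 630 + 75 + 360 + 80 + 120 = 1265.
(Supply check: A ships 70; B ships 60; C ships 10; D ships 30.)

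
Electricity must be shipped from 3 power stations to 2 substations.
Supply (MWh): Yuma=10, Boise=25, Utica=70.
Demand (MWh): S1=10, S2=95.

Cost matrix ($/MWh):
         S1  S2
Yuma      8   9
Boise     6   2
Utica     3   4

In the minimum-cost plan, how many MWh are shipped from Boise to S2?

Solving gives:
  Yuma–S2: 10 × $9 = $90
  Boise–S2: 25 × $2 = $50
  Utica–S1: 10 × $3 = $30
  Utica–S2: 60 × $4 = $240
Total cost = $410.
So Boise→S2 carries 25 MWh.

25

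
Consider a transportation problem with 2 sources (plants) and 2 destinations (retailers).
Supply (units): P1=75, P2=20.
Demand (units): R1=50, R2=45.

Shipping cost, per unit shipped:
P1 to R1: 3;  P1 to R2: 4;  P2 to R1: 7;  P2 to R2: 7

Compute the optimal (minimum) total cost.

390

An optimal shipping plan:
  P1→R1: 50 × 3 = 150
  P1→R2: 25 × 4 = 100
  P2→R2: 20 × 7 = 140
Total = 150 + 100 + 140 = 390.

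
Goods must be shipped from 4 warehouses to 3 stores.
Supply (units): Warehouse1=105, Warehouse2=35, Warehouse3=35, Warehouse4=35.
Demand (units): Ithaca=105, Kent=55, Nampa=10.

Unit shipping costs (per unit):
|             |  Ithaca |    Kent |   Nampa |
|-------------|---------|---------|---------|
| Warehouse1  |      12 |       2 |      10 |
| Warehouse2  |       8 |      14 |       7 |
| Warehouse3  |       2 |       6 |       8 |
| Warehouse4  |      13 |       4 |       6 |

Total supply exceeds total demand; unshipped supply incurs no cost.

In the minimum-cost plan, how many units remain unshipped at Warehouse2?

0

An optimal plan:
  Warehouse1–Ithaca: 35 units
  Warehouse1–Kent: 55 units
  Warehouse2–Ithaca: 35 units
  Warehouse3–Ithaca: 35 units
  Warehouse4–Nampa: 10 units
Total cost = 940.
Warehouse2 ships 35 of its 35, leaving 0.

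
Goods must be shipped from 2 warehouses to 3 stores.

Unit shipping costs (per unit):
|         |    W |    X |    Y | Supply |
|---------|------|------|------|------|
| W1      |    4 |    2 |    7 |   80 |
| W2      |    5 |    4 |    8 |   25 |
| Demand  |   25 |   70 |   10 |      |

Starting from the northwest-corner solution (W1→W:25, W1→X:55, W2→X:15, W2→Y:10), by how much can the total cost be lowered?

Current plan cost = 25·4 + 55·2 + 15·4 + 10·8 = 350.
Optimal plan:
  W1->W: 10 × 4 = 40
  W1->X: 70 × 2 = 140
  W2->W: 15 × 5 = 75
  W2->Y: 10 × 8 = 80
Optimal cost = 335.
Saving = 350 − 335 = 15.

15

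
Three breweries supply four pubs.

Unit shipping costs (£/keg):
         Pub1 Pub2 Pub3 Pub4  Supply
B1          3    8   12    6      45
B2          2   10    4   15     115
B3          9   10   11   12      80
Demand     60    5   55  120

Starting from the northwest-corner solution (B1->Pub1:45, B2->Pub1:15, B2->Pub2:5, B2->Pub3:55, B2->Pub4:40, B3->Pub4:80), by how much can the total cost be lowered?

Current plan cost = 45·3 + 15·2 + 5·10 + 55·4 + 40·15 + 80·12 = £1995.
Optimal plan:
  B1–Pub4: 45 × £6 = £270
  B2–Pub1: 60 × £2 = £120
  B2–Pub3: 55 × £4 = £220
  B3–Pub2: 5 × £10 = £50
  B3–Pub4: 75 × £12 = £900
Optimal cost = £1560.
Saving = 1995 − 1560 = £435.

435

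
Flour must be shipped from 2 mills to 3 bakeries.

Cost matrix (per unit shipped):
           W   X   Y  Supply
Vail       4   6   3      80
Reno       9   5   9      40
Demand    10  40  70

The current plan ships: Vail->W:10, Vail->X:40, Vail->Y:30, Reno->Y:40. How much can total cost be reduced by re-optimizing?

Current plan cost = 10·4 + 40·6 + 30·3 + 40·9 = 730.
Optimal plan:
  Vail→W: 10 × 4 = 40
  Vail→Y: 70 × 3 = 210
  Reno→X: 40 × 5 = 200
Optimal cost = 450.
Saving = 730 − 450 = 280.

280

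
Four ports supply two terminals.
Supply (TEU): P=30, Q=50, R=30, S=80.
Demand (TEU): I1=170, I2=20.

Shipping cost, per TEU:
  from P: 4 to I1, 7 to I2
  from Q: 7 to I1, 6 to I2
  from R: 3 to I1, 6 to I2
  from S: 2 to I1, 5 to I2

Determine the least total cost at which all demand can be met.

700

An optimal shipping plan:
  P→I1: 30 TEU
  Q→I1: 30 TEU
  Q→I2: 20 TEU
  R→I1: 30 TEU
  S→I1: 80 TEU
Total cost = 700.
(Supply check: P ships 30; Q ships 50; R ships 30; S ships 80.)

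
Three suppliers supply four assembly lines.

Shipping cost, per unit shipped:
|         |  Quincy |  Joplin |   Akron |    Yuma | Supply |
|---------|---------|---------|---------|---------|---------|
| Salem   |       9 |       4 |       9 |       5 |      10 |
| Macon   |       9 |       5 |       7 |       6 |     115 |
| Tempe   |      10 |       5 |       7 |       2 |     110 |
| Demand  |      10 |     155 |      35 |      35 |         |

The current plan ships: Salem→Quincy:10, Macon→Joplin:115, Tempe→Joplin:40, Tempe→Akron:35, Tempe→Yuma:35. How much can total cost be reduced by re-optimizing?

10

Current plan cost = 10·9 + 115·5 + 40·5 + 35·7 + 35·2 = 1180.
Optimal plan:
  Salem->Joplin: 10 batches
  Macon->Quincy: 10 batches
  Macon->Joplin: 105 batches
  Tempe->Joplin: 40 batches
  Tempe->Akron: 35 batches
  Tempe->Yuma: 35 batches
Optimal cost = 1170.
Saving = 1180 − 1170 = 10.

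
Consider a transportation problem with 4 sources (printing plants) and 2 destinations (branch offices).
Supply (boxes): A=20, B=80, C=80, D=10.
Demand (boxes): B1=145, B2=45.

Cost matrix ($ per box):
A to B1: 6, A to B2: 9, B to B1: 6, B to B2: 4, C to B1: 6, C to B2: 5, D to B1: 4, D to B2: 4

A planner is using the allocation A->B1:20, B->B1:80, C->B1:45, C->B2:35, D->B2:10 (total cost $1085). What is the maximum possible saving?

Current plan cost = 20·6 + 80·6 + 45·6 + 35·5 + 10·4 = $1085.
Optimal plan:
  A→B1: 20 × $6 = $120
  B→B1: 35 × $6 = $210
  B→B2: 45 × $4 = $180
  C→B1: 80 × $6 = $480
  D→B1: 10 × $4 = $40
Optimal cost = $1030.
Saving = 1085 − 1030 = $55.

55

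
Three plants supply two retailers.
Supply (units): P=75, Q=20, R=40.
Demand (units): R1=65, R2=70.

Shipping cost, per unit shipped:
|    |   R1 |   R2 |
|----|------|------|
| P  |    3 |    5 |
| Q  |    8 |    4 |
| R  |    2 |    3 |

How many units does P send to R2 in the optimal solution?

Optimal shipments:
  P->R1: 65 units
  P->R2: 10 units
  Q->R2: 20 units
  R->R2: 40 units
Total cost = 445.
So P→R2 carries 10 units.

10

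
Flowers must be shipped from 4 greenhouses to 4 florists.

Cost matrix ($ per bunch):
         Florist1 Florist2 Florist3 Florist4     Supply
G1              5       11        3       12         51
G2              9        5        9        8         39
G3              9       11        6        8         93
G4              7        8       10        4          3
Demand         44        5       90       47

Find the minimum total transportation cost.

One minimum-cost allocation:
  G1→Florist1: 44 × $5 = $220
  G1→Florist3: 7 × $3 = $21
  G2→Florist2: 5 × $5 = $25
  G2→Florist4: 34 × $8 = $272
  G3→Florist3: 83 × $6 = $498
  G3→Florist4: 10 × $8 = $80
  G4→Florist4: 3 × $4 = $12
Total = 220 + 21 + 25 + 272 + 498 + 80 + 12 = $1128.

1128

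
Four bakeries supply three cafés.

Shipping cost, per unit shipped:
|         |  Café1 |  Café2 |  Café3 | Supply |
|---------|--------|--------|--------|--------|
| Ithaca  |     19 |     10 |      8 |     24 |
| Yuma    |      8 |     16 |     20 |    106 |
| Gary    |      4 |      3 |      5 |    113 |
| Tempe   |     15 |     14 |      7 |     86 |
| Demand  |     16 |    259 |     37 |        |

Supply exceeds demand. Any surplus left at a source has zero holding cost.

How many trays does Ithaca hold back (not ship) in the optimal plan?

An optimal plan:
  Ithaca to Café2: 24 trays
  Yuma to Café1: 16 trays
  Yuma to Café2: 73 trays
  Gary to Café2: 113 trays
  Tempe to Café2: 49 trays
  Tempe to Café3: 37 trays
Total cost = 2820.
Ithaca ships 24 of its 24, leaving 0.

0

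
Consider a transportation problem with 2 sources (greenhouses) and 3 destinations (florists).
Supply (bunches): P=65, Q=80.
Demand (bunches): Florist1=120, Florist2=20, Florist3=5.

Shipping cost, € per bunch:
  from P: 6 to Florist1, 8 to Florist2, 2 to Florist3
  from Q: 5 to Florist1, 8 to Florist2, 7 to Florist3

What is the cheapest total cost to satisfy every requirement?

810

One minimum-cost allocation:
  P->Florist1: 40 × €6 = €240
  P->Florist2: 20 × €8 = €160
  P->Florist3: 5 × €2 = €10
  Q->Florist1: 80 × €5 = €400
Total = 240 + 160 + 10 + 400 = €810.
(Supply check: P ships 65; Q ships 80.)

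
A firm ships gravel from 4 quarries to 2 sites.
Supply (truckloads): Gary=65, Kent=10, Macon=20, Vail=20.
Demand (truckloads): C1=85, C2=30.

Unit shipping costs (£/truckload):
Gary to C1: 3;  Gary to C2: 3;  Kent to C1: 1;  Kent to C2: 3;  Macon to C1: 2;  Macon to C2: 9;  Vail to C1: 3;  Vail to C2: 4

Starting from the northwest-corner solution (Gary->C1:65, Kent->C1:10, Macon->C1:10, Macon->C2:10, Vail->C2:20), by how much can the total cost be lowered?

90

Current plan cost = 65·3 + 10·1 + 10·2 + 10·9 + 20·4 = £395.
Optimal plan:
  Gary→C1: 35 × £3 = £105
  Gary→C2: 30 × £3 = £90
  Kent→C1: 10 × £1 = £10
  Macon→C1: 20 × £2 = £40
  Vail→C1: 20 × £3 = £60
Optimal cost = £305.
Saving = 395 − 305 = £90.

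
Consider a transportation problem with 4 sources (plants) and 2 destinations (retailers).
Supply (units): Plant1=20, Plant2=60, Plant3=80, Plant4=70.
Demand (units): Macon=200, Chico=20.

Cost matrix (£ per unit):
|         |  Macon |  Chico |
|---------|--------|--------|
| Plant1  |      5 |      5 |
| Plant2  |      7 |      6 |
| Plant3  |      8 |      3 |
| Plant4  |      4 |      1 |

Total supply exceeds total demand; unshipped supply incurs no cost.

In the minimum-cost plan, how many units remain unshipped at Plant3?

10

An optimal plan:
  Plant1->Macon: 20 × £5 = £100
  Plant2->Macon: 60 × £7 = £420
  Plant3->Macon: 50 × £8 = £400
  Plant3->Chico: 20 × £3 = £60
  Plant4->Macon: 70 × £4 = £280
Total cost = £1260.
Plant3 ships 70 of its 80, leaving 10.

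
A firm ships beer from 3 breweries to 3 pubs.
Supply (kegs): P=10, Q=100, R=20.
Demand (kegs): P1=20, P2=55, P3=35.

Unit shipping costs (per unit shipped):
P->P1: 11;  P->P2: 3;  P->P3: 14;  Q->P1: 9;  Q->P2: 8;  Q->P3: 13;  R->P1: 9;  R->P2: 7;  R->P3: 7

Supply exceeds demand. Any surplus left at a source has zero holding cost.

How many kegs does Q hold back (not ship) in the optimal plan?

20

Minimum-cost shipments:
  P->P2: 10 × 3 = 30
  Q->P1: 20 × 9 = 180
  Q->P2: 45 × 8 = 360
  Q->P3: 15 × 13 = 195
  R->P3: 20 × 7 = 140
Total cost = 905.
Q ships 80 of its 100, leaving 20.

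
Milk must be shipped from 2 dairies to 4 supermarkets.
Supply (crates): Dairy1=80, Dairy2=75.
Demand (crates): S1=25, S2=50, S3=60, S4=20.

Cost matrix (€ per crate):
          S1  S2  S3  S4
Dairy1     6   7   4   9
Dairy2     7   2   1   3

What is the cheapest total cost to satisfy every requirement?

One minimum-cost allocation:
  Dairy1 to S1: 25 × €6 = €150
  Dairy1 to S3: 55 × €4 = €220
  Dairy2 to S2: 50 × €2 = €100
  Dairy2 to S3: 5 × €1 = €5
  Dairy2 to S4: 20 × €3 = €60
Total = 150 + 220 + 100 + 5 + 60 = €535.

535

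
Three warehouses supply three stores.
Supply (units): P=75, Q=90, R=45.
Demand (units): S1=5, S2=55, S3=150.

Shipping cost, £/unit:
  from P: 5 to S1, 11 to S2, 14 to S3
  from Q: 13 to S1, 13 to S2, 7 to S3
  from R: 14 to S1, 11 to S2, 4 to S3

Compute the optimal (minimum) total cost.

1650

Optimal allocation:
  P->S1: 5 × £5 = £25
  P->S2: 55 × £11 = £605
  P->S3: 15 × £14 = £210
  Q->S3: 90 × £7 = £630
  R->S3: 45 × £4 = £180
Total = 25 + 605 + 210 + 630 + 180 = £1650.
(Supply check: P ships 75; Q ships 90; R ships 45.)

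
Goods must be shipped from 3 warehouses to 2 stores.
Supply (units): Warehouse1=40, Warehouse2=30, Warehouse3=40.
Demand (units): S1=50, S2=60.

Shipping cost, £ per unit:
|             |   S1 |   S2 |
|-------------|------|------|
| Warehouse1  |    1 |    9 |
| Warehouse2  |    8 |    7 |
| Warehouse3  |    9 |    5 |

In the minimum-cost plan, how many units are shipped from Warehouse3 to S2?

40

Solving gives:
  Warehouse1→S1: 40 × £1 = £40
  Warehouse2→S1: 10 × £8 = £80
  Warehouse2→S2: 20 × £7 = £140
  Warehouse3→S2: 40 × £5 = £200
Total cost = £460.
So Warehouse3→S2 carries 40 units.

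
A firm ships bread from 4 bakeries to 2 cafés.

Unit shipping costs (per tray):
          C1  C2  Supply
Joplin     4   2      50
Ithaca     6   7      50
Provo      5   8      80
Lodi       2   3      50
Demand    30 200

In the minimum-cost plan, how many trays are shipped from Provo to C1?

The minimum-cost plan:
  Joplin→C2: 50 trays
  Ithaca→C2: 50 trays
  Provo→C1: 30 trays
  Provo→C2: 50 trays
  Lodi→C2: 50 trays
Total cost = 1150.
So Provo→C1 carries 30 trays.

30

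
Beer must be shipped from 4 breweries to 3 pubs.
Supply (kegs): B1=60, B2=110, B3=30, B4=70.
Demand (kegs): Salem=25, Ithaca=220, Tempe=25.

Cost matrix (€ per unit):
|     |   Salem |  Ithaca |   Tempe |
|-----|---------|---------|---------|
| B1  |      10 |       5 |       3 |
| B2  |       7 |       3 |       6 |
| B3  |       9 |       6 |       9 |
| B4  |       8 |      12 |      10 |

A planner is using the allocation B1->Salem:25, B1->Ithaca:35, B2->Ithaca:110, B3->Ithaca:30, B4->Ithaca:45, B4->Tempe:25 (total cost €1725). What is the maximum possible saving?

225

Current plan cost = 25·10 + 35·5 + 110·3 + 30·6 + 45·12 + 25·10 = €1725.
Optimal plan:
  B1->Ithaca: 60 × €5 = €300
  B2->Ithaca: 110 × €3 = €330
  B3->Ithaca: 30 × €6 = €180
  B4->Salem: 25 × €8 = €200
  B4->Ithaca: 20 × €12 = €240
  B4->Tempe: 25 × €10 = €250
Optimal cost = €1500.
Saving = 1725 − 1500 = €225.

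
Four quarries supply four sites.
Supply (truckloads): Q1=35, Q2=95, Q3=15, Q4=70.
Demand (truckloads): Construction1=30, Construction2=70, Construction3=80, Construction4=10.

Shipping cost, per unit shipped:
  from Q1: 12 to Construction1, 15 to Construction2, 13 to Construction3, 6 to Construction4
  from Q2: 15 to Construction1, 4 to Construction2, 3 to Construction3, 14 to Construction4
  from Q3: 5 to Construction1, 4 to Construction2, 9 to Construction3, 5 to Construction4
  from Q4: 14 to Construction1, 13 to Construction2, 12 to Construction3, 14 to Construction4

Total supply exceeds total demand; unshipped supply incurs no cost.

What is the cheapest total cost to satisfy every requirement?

A cheapest plan:
  Q1 to Construction1: 25 × 12 = 300
  Q1 to Construction4: 10 × 6 = 60
  Q2 to Construction2: 55 × 4 = 220
  Q2 to Construction3: 40 × 3 = 120
  Q3 to Construction2: 15 × 4 = 60
  Q4 to Construction1: 5 × 14 = 70
  Q4 to Construction3: 40 × 12 = 480
Total = 300 + 60 + 220 + 120 + 60 + 70 + 480 = 1310.
(Supply check: Q1 ships 35; Q2 ships 95; Q3 ships 15; Q4 ships 45.)

1310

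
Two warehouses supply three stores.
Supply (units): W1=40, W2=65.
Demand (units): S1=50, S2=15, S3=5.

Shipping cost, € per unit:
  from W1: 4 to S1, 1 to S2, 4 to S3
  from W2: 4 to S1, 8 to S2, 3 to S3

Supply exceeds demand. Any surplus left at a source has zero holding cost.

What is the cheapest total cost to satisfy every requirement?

An optimal shipping plan:
  W1->S1: 25 × €4 = €100
  W1->S2: 15 × €1 = €15
  W2->S1: 25 × €4 = €100
  W2->S3: 5 × €3 = €15
Total = 100 + 15 + 100 + 15 = €230.

230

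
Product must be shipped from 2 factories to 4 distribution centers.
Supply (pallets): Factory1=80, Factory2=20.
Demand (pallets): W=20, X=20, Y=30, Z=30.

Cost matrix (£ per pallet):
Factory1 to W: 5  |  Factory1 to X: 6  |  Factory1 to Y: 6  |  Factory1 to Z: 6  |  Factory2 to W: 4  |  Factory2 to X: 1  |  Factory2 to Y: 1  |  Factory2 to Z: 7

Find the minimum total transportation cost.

One minimum-cost allocation:
  Factory1→W: 20 × £5 = £100
  Factory1→Y: 30 × £6 = £180
  Factory1→Z: 30 × £6 = £180
  Factory2→X: 20 × £1 = £20
Total = 100 + 180 + 180 + 20 = £480.

480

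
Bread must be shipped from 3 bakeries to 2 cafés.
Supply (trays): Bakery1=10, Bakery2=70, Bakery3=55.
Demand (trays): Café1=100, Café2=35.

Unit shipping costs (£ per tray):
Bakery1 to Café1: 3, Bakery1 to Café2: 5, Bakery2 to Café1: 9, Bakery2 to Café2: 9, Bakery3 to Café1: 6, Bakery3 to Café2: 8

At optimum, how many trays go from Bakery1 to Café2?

Solving gives:
  Bakery1–Café1: 10 × £3 = £30
  Bakery2–Café1: 35 × £9 = £315
  Bakery2–Café2: 35 × £9 = £315
  Bakery3–Café1: 55 × £6 = £330
Total cost = £990.
The route Bakery1→Café2 is not used.

0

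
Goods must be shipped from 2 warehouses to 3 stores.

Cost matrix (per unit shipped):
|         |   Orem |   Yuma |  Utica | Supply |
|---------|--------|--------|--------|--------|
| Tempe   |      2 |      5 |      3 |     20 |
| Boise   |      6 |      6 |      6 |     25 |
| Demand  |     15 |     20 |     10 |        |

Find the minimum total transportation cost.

195

An optimal shipping plan:
  Tempe to Orem: 15 × 2 = 30
  Tempe to Utica: 5 × 3 = 15
  Boise to Yuma: 20 × 6 = 120
  Boise to Utica: 5 × 6 = 30
Total = 30 + 15 + 120 + 30 = 195.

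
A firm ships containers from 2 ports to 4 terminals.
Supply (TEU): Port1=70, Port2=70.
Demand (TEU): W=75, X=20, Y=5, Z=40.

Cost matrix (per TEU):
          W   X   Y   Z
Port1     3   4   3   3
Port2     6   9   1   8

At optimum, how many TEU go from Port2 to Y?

5

Optimal shipments:
  Port1–W: 10 × 3 = 30
  Port1–X: 20 × 4 = 80
  Port1–Z: 40 × 3 = 120
  Port2–W: 65 × 6 = 390
  Port2–Y: 5 × 1 = 5
Total cost = 625.
So Port2→Y carries 5 TEU.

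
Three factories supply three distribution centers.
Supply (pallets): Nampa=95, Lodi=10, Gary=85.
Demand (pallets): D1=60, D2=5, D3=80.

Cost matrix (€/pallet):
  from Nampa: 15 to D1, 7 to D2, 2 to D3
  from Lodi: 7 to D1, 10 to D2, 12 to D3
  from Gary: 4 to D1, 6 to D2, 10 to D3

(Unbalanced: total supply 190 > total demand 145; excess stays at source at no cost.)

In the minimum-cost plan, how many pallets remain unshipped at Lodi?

An optimal plan:
  Nampa→D3: 80 × €2 = €160
  Gary→D1: 60 × €4 = €240
  Gary→D2: 5 × €6 = €30
Total cost = €430.
Lodi ships 0 of its 10, leaving 10.

10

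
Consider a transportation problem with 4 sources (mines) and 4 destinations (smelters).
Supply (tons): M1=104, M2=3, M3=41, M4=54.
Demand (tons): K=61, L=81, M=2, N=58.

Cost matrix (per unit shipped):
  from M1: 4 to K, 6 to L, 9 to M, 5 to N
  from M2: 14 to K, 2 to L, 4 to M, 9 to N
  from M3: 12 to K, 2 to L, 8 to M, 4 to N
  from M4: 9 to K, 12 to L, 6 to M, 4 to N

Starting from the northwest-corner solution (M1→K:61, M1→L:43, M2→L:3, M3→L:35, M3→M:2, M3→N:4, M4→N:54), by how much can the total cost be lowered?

Current plan cost = 61·4 + 43·6 + 3·2 + 35·2 + 2·8 + 4·4 + 54·4 = 826.
Optimal plan:
  M1–K: 61 tons
  M1–L: 37 tons
  M1–N: 6 tons
  M2–L: 3 tons
  M3–L: 41 tons
  M4–M: 2 tons
  M4–N: 52 tons
Optimal cost = 804.
Saving = 826 − 804 = 22.

22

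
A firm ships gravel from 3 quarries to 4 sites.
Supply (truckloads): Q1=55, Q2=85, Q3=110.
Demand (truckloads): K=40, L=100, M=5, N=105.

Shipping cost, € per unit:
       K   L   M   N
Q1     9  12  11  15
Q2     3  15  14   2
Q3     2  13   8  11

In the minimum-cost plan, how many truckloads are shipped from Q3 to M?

5

The minimum-cost plan:
  Q1–L: 55 × €12 = €660
  Q2–N: 85 × €2 = €170
  Q3–K: 40 × €2 = €80
  Q3–L: 45 × €13 = €585
  Q3–M: 5 × €8 = €40
  Q3–N: 20 × €11 = €220
Total cost = €1755.
So Q3→M carries 5 truckloads.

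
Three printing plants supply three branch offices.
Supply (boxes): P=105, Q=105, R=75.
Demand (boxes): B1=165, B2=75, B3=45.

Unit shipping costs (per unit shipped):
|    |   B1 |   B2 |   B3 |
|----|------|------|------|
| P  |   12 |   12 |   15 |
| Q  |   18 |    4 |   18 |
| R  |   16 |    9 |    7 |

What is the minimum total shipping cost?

2895

Optimal allocation:
  P to B1: 105 × 12 = 1260
  Q to B1: 30 × 18 = 540
  Q to B2: 75 × 4 = 300
  R to B1: 30 × 16 = 480
  R to B3: 45 × 7 = 315
Total = 1260 + 540 + 300 + 480 + 315 = 2895.
(Supply check: P ships 105; Q ships 105; R ships 75.)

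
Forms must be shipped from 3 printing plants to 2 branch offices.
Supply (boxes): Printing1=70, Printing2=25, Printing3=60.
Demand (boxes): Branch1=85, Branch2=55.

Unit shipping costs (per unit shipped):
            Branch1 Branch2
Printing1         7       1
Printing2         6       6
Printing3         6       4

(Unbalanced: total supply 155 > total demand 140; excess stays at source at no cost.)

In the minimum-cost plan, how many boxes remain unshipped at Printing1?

Minimum-cost shipments:
  Printing1→Branch2: 55 × 1 = 55
  Printing2→Branch1: 25 × 6 = 150
  Printing3→Branch1: 60 × 6 = 360
Total cost = 565.
Printing1 ships 55 of its 70, leaving 15.

15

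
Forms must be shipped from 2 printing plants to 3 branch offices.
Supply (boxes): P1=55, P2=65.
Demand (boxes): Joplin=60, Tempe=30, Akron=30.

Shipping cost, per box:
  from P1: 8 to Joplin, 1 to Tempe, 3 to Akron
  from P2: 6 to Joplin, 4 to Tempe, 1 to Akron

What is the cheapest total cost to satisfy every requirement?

470

One minimum-cost allocation:
  P1–Joplin: 25 × 8 = 200
  P1–Tempe: 30 × 1 = 30
  P2–Joplin: 35 × 6 = 210
  P2–Akron: 30 × 1 = 30
Total = 200 + 30 + 210 + 30 = 470.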